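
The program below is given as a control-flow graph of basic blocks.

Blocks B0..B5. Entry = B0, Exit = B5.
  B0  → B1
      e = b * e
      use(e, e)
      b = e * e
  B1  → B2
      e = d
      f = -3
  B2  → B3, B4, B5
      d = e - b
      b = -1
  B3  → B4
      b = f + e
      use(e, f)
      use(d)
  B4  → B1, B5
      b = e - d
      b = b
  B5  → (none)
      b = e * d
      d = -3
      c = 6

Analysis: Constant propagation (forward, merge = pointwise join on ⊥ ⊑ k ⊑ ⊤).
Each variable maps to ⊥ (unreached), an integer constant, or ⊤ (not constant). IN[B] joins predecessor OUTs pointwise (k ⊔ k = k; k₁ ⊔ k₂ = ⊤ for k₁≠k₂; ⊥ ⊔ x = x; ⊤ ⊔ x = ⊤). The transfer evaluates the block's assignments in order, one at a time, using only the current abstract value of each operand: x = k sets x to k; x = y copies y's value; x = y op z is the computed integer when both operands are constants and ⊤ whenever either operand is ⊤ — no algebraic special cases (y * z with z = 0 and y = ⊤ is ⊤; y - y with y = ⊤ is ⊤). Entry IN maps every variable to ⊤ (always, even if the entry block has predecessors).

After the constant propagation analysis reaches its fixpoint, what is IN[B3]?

Answer: {a: ⊤, b: -1, c: ⊤, d: ⊤, e: ⊤, f: -3}

Derivation:
Per-block solution:
  B0:   IN=(all ⊤)   OUT=(all ⊤)
  B1:   IN=(all ⊤)   OUT={f:-3; rest ⊤}
  B2:   IN={f:-3; rest ⊤}   OUT={b:-1, f:-3; rest ⊤}
  B3:   IN={b:-1, f:-3; rest ⊤}   OUT={f:-3; rest ⊤}
  B4:   IN={f:-3; rest ⊤}   OUT={f:-3; rest ⊤}
  B5:   IN={f:-3; rest ⊤}   OUT={c:6, d:-3, f:-3; rest ⊤}

Merge at B3: IN[B3] = OUT[B2] = {a: ⊤, b: -1, c: ⊤, d: ⊤, e: ⊤, f: -3}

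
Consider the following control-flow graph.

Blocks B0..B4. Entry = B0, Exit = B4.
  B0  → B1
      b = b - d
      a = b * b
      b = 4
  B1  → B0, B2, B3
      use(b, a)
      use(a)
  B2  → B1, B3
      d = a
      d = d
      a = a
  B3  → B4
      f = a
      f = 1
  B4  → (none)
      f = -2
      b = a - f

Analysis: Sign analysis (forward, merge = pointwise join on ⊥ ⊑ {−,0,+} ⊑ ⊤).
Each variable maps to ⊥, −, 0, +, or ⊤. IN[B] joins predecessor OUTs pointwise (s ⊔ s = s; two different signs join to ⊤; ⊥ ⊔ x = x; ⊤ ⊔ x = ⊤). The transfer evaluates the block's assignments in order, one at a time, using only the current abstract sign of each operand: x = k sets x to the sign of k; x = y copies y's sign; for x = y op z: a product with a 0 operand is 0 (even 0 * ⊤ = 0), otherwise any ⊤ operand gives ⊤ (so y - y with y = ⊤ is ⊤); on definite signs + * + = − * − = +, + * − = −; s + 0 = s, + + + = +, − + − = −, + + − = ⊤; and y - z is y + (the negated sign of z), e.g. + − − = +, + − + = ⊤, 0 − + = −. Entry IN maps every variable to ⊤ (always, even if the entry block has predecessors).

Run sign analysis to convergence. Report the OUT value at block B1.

Answer: {a: ⊤, b: +, c: ⊤, d: ⊤, e: ⊤, f: ⊤}

Derivation:
Fixpoint table:
  B0: | IN=(all ⊤) | OUT={b:+; rest ⊤}
  B1: | IN={b:+; rest ⊤} | OUT={b:+; rest ⊤}
  B2: | IN={b:+; rest ⊤} | OUT={b:+; rest ⊤}
  B3: | IN={b:+; rest ⊤} | OUT={b:+, f:+; rest ⊤}
  B4: | IN={b:+, f:+; rest ⊤} | OUT={f:-; rest ⊤}

Merge at B1: IN[B1] = OUT[B0] ⊔ OUT[B2] = {a: ⊤, b: +, c: ⊤, d: ⊤, e: ⊤, f: ⊤}
Applying B1's transfer function to that IN value gives OUT[B1] (row B1 above).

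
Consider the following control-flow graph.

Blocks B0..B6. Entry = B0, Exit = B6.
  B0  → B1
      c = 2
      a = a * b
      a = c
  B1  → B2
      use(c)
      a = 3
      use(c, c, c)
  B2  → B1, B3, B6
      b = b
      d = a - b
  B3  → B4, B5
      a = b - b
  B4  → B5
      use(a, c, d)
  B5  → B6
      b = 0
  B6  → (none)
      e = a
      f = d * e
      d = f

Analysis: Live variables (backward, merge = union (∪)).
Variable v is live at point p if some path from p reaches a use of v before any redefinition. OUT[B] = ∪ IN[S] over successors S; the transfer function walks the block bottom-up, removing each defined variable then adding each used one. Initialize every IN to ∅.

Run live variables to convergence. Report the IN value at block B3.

Converged values:
  B0:   IN={a, b}   OUT={b, c}
  B1:   IN={b, c}   OUT={a, b, c}
  B2:   IN={a, b, c}   OUT={a, b, c, d}
  B3:   IN={b, c, d}   OUT={a, c, d}
  B4:   IN={a, c, d}   OUT={a, d}
  B5:   IN={a, d}   OUT={a, d}
  B6:   IN={a, d}   OUT={}

Merge at B3: OUT[B3] = IN[B4] ⊔ IN[B5] = {a, c, d}
Applying B3's transfer function to that OUT value gives IN[B3] (row B3 above).

Answer: {b, c, d}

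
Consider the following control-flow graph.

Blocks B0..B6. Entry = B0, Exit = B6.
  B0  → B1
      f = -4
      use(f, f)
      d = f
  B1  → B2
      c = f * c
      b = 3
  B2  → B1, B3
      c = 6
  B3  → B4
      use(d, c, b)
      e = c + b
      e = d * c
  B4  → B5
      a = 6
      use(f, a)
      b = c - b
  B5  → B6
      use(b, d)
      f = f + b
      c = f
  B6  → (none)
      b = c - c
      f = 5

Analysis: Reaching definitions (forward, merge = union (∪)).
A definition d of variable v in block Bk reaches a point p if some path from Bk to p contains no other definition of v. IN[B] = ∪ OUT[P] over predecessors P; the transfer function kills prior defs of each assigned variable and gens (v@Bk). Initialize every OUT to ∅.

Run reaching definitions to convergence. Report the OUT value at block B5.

Per-block solution:
  B0: | IN={} | OUT={d@B0, f@B0}
  B1: | IN={b@B1, c@B2, d@B0, f@B0} | OUT={b@B1, c@B1, d@B0, f@B0}
  B2: | IN={b@B1, c@B1, d@B0, f@B0} | OUT={b@B1, c@B2, d@B0, f@B0}
  B3: | IN={b@B1, c@B2, d@B0, f@B0} | OUT={b@B1, c@B2, d@B0, e@B3, f@B0}
  B4: | IN={b@B1, c@B2, d@B0, e@B3, f@B0} | OUT={a@B4, b@B4, c@B2, d@B0, e@B3, f@B0}
  B5: | IN={a@B4, b@B4, c@B2, d@B0, e@B3, f@B0} | OUT={a@B4, b@B4, c@B5, d@B0, e@B3, f@B5}
  B6: | IN={a@B4, b@B4, c@B5, d@B0, e@B3, f@B5} | OUT={a@B4, b@B6, c@B5, d@B0, e@B3, f@B6}

Merge at B5: IN[B5] = OUT[B4] = {a@B4, b@B4, c@B2, d@B0, e@B3, f@B0}
Applying B5's transfer function to that IN value gives OUT[B5] (row B5 above).

Answer: {a@B4, b@B4, c@B5, d@B0, e@B3, f@B5}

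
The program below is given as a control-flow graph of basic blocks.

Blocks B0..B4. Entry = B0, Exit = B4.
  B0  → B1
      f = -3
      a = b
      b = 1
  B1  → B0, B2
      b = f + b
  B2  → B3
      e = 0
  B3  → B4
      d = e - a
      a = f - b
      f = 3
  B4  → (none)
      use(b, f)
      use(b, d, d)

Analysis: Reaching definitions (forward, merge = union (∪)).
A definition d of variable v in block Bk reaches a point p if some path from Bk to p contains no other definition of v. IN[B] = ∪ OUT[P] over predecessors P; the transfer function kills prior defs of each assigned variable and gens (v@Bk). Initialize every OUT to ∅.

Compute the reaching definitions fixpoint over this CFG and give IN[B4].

Answer: {a@B3, b@B1, d@B3, e@B2, f@B3}

Derivation:
Fixpoint table:
  B0: | IN={a@B0, b@B1, f@B0} | OUT={a@B0, b@B0, f@B0}
  B1: | IN={a@B0, b@B0, f@B0} | OUT={a@B0, b@B1, f@B0}
  B2: | IN={a@B0, b@B1, f@B0} | OUT={a@B0, b@B1, e@B2, f@B0}
  B3: | IN={a@B0, b@B1, e@B2, f@B0} | OUT={a@B3, b@B1, d@B3, e@B2, f@B3}
  B4: | IN={a@B3, b@B1, d@B3, e@B2, f@B3} | OUT={a@B3, b@B1, d@B3, e@B2, f@B3}

Merge at B4: IN[B4] = OUT[B3] = {a@B3, b@B1, d@B3, e@B2, f@B3}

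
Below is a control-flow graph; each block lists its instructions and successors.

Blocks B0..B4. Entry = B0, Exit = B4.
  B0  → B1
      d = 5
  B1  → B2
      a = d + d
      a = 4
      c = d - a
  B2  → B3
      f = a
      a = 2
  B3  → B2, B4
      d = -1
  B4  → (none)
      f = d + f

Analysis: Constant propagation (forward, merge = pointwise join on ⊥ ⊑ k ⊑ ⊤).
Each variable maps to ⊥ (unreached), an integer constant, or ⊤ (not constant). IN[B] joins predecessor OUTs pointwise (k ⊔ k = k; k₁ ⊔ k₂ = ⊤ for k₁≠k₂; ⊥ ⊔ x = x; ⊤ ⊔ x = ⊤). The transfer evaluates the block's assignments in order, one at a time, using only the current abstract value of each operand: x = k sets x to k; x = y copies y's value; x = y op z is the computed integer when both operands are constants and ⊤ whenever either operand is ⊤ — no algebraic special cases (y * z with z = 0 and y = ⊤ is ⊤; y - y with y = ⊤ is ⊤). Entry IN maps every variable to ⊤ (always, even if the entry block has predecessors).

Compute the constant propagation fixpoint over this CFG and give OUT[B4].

Answer: {a: 2, b: ⊤, c: 1, d: -1, e: ⊤, f: ⊤}

Trace:
Per-block solution:
  B0:  IN=(all ⊤)  OUT={d:5; rest ⊤}
  B1:  IN={d:5; rest ⊤}  OUT={a:4, c:1, d:5; rest ⊤}
  B2:  IN={c:1; rest ⊤}  OUT={a:2, c:1; rest ⊤}
  B3:  IN={a:2, c:1; rest ⊤}  OUT={a:2, c:1, d:-1; rest ⊤}
  B4:  IN={a:2, c:1, d:-1; rest ⊤}  OUT={a:2, c:1, d:-1; rest ⊤}

Merge at B4: IN[B4] = OUT[B3] = {a: 2, b: ⊤, c: 1, d: -1, e: ⊤, f: ⊤}
Applying B4's transfer function to that IN value gives OUT[B4] (row B4 above).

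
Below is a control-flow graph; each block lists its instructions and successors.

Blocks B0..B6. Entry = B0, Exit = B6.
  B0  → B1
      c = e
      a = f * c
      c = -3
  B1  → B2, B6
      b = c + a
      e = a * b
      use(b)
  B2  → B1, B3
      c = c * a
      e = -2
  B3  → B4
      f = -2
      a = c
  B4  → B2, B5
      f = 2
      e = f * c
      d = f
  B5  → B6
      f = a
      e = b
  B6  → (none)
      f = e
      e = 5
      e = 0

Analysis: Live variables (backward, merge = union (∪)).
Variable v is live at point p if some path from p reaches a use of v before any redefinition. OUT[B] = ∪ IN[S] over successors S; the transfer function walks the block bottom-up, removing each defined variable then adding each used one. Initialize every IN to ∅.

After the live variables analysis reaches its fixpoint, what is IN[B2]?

Fixpoint table:
  B0: | IN={e, f} | OUT={a, c}
  B1: | IN={a, c} | OUT={a, b, c, e}
  B2: | IN={a, b, c} | OUT={a, b, c}
  B3: | IN={b, c} | OUT={a, b, c}
  B4: | IN={a, b, c} | OUT={a, b, c}
  B5: | IN={a, b} | OUT={e}
  B6: | IN={e} | OUT={}

Merge at B2: OUT[B2] = IN[B1] ⊔ IN[B3] = {a, b, c}
Applying B2's transfer function to that OUT value gives IN[B2] (row B2 above).

Answer: {a, b, c}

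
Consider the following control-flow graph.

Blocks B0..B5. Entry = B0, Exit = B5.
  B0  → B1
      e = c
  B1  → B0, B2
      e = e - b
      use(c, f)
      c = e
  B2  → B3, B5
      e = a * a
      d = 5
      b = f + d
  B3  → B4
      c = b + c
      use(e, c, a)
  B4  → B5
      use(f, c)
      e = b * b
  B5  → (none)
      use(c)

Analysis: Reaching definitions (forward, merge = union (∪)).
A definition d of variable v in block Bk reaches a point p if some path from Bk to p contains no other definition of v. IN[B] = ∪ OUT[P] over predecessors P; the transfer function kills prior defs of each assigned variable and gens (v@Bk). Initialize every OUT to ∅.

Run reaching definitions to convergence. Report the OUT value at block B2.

Answer: {b@B2, c@B1, d@B2, e@B2}

Working:
Converged values:
  B0:   IN={c@B1, e@B1}   OUT={c@B1, e@B0}
  B1:   IN={c@B1, e@B0}   OUT={c@B1, e@B1}
  B2:   IN={c@B1, e@B1}   OUT={b@B2, c@B1, d@B2, e@B2}
  B3:   IN={b@B2, c@B1, d@B2, e@B2}   OUT={b@B2, c@B3, d@B2, e@B2}
  B4:   IN={b@B2, c@B3, d@B2, e@B2}   OUT={b@B2, c@B3, d@B2, e@B4}
  B5:   IN={b@B2, c@B1, c@B3, d@B2, e@B2, e@B4}   OUT={b@B2, c@B1, c@B3, d@B2, e@B2, e@B4}

Merge at B2: IN[B2] = OUT[B1] = {c@B1, e@B1}
Applying B2's transfer function to that IN value gives OUT[B2] (row B2 above).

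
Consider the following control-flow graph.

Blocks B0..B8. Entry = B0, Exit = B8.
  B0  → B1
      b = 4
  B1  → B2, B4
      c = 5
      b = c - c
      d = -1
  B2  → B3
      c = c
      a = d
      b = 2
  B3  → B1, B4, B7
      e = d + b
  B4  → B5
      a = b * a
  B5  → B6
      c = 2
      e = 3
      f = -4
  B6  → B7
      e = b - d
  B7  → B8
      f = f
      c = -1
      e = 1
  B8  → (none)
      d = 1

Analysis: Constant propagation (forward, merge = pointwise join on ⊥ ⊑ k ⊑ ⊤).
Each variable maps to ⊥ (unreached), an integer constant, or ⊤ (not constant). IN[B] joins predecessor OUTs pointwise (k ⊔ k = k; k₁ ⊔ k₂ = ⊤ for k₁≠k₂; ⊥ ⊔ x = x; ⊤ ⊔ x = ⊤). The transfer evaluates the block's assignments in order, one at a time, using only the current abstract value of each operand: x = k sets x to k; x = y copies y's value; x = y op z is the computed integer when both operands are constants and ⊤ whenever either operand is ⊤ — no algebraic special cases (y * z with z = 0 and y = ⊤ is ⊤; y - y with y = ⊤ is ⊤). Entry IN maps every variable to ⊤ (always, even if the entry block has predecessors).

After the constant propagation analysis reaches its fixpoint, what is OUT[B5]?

Converged values:
  B0:   IN=(all ⊤)   OUT={b:4; rest ⊤}
  B1:   IN=(all ⊤)   OUT={b:0, c:5, d:-1; rest ⊤}
  B2:   IN={b:0, c:5, d:-1; rest ⊤}   OUT={a:-1, b:2, c:5, d:-1; rest ⊤}
  B3:   IN={a:-1, b:2, c:5, d:-1; rest ⊤}   OUT={a:-1, b:2, c:5, d:-1, e:1; rest ⊤}
  B4:   IN={c:5, d:-1; rest ⊤}   OUT={c:5, d:-1; rest ⊤}
  B5:   IN={c:5, d:-1; rest ⊤}   OUT={c:2, d:-1, e:3, f:-4; rest ⊤}
  B6:   IN={c:2, d:-1, e:3, f:-4; rest ⊤}   OUT={c:2, d:-1, f:-4; rest ⊤}
  B7:   IN={d:-1; rest ⊤}   OUT={c:-1, d:-1, e:1; rest ⊤}
  B8:   IN={c:-1, d:-1, e:1; rest ⊤}   OUT={c:-1, d:1, e:1; rest ⊤}

Merge at B5: IN[B5] = OUT[B4] = {a: ⊤, b: ⊤, c: 5, d: -1, e: ⊤, f: ⊤}
Applying B5's transfer function to that IN value gives OUT[B5] (row B5 above).

Answer: {a: ⊤, b: ⊤, c: 2, d: -1, e: 3, f: -4}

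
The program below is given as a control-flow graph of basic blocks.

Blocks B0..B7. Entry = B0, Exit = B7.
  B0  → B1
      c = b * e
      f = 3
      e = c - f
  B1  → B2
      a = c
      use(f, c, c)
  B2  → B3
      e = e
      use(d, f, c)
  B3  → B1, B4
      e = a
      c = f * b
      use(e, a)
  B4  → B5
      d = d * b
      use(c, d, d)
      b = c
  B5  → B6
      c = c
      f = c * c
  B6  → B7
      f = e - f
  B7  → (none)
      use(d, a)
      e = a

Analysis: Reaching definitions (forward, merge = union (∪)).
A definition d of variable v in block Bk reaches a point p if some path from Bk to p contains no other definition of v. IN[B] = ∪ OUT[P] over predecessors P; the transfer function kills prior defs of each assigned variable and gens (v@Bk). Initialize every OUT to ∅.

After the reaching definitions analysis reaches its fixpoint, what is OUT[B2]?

Answer: {a@B1, c@B0, c@B3, e@B2, f@B0}

Derivation:
Fixpoint table:
  B0:  IN={}  OUT={c@B0, e@B0, f@B0}
  B1:  IN={a@B1, c@B0, c@B3, e@B0, e@B3, f@B0}  OUT={a@B1, c@B0, c@B3, e@B0, e@B3, f@B0}
  B2:  IN={a@B1, c@B0, c@B3, e@B0, e@B3, f@B0}  OUT={a@B1, c@B0, c@B3, e@B2, f@B0}
  B3:  IN={a@B1, c@B0, c@B3, e@B2, f@B0}  OUT={a@B1, c@B3, e@B3, f@B0}
  B4:  IN={a@B1, c@B3, e@B3, f@B0}  OUT={a@B1, b@B4, c@B3, d@B4, e@B3, f@B0}
  B5:  IN={a@B1, b@B4, c@B3, d@B4, e@B3, f@B0}  OUT={a@B1, b@B4, c@B5, d@B4, e@B3, f@B5}
  B6:  IN={a@B1, b@B4, c@B5, d@B4, e@B3, f@B5}  OUT={a@B1, b@B4, c@B5, d@B4, e@B3, f@B6}
  B7:  IN={a@B1, b@B4, c@B5, d@B4, e@B3, f@B6}  OUT={a@B1, b@B4, c@B5, d@B4, e@B7, f@B6}

Merge at B2: IN[B2] = OUT[B1] = {a@B1, c@B0, c@B3, e@B0, e@B3, f@B0}
Applying B2's transfer function to that IN value gives OUT[B2] (row B2 above).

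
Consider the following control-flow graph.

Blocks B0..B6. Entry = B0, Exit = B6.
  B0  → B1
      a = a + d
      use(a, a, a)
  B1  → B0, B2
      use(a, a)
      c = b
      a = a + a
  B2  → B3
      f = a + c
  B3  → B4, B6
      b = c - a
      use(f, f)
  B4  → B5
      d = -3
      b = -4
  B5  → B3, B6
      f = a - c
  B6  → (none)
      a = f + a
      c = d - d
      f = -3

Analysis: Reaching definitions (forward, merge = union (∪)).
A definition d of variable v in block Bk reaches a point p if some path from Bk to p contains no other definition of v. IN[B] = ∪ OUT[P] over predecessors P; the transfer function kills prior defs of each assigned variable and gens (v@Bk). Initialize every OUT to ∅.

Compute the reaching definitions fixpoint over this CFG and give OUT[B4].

Converged values:
  B0:  IN={a@B1, c@B1}  OUT={a@B0, c@B1}
  B1:  IN={a@B0, c@B1}  OUT={a@B1, c@B1}
  B2:  IN={a@B1, c@B1}  OUT={a@B1, c@B1, f@B2}
  B3:  IN={a@B1, b@B4, c@B1, d@B4, f@B2, f@B5}  OUT={a@B1, b@B3, c@B1, d@B4, f@B2, f@B5}
  B4:  IN={a@B1, b@B3, c@B1, d@B4, f@B2, f@B5}  OUT={a@B1, b@B4, c@B1, d@B4, f@B2, f@B5}
  B5:  IN={a@B1, b@B4, c@B1, d@B4, f@B2, f@B5}  OUT={a@B1, b@B4, c@B1, d@B4, f@B5}
  B6:  IN={a@B1, b@B3, b@B4, c@B1, d@B4, f@B2, f@B5}  OUT={a@B6, b@B3, b@B4, c@B6, d@B4, f@B6}

Merge at B4: IN[B4] = OUT[B3] = {a@B1, b@B3, c@B1, d@B4, f@B2, f@B5}
Applying B4's transfer function to that IN value gives OUT[B4] (row B4 above).

Answer: {a@B1, b@B4, c@B1, d@B4, f@B2, f@B5}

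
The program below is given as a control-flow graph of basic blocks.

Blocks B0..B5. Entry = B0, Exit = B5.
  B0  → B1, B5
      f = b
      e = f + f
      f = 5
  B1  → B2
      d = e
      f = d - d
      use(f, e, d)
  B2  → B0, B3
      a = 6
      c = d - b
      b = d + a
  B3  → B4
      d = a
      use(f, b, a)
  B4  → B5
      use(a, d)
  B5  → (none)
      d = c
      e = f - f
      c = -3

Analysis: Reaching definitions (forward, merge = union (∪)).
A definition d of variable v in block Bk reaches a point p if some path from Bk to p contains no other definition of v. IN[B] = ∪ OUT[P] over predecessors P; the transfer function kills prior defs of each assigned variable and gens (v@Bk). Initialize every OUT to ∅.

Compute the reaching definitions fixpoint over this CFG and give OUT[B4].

Answer: {a@B2, b@B2, c@B2, d@B3, e@B0, f@B1}

Derivation:
Fixpoint table:
  B0:   IN={a@B2, b@B2, c@B2, d@B1, e@B0, f@B1}   OUT={a@B2, b@B2, c@B2, d@B1, e@B0, f@B0}
  B1:   IN={a@B2, b@B2, c@B2, d@B1, e@B0, f@B0}   OUT={a@B2, b@B2, c@B2, d@B1, e@B0, f@B1}
  B2:   IN={a@B2, b@B2, c@B2, d@B1, e@B0, f@B1}   OUT={a@B2, b@B2, c@B2, d@B1, e@B0, f@B1}
  B3:   IN={a@B2, b@B2, c@B2, d@B1, e@B0, f@B1}   OUT={a@B2, b@B2, c@B2, d@B3, e@B0, f@B1}
  B4:   IN={a@B2, b@B2, c@B2, d@B3, e@B0, f@B1}   OUT={a@B2, b@B2, c@B2, d@B3, e@B0, f@B1}
  B5:   IN={a@B2, b@B2, c@B2, d@B1, d@B3, e@B0, f@B0, f@B1}   OUT={a@B2, b@B2, c@B5, d@B5, e@B5, f@B0, f@B1}

Merge at B4: IN[B4] = OUT[B3] = {a@B2, b@B2, c@B2, d@B3, e@B0, f@B1}
Applying B4's transfer function to that IN value gives OUT[B4] (row B4 above).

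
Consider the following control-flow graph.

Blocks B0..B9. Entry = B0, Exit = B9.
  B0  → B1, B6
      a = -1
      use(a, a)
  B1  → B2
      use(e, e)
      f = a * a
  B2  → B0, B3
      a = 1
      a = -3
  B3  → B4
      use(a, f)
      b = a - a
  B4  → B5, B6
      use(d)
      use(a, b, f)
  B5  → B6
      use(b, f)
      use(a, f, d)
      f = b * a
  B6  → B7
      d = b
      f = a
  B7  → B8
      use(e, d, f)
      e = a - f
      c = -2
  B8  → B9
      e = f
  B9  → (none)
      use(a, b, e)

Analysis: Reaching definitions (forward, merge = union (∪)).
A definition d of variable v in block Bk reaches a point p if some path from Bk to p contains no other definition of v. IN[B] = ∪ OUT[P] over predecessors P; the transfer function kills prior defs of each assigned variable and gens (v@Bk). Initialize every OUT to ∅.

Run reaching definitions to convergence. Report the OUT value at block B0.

Per-block solution:
  B0: | IN={a@B2, f@B1} | OUT={a@B0, f@B1}
  B1: | IN={a@B0, f@B1} | OUT={a@B0, f@B1}
  B2: | IN={a@B0, f@B1} | OUT={a@B2, f@B1}
  B3: | IN={a@B2, f@B1} | OUT={a@B2, b@B3, f@B1}
  B4: | IN={a@B2, b@B3, f@B1} | OUT={a@B2, b@B3, f@B1}
  B5: | IN={a@B2, b@B3, f@B1} | OUT={a@B2, b@B3, f@B5}
  B6: | IN={a@B0, a@B2, b@B3, f@B1, f@B5} | OUT={a@B0, a@B2, b@B3, d@B6, f@B6}
  B7: | IN={a@B0, a@B2, b@B3, d@B6, f@B6} | OUT={a@B0, a@B2, b@B3, c@B7, d@B6, e@B7, f@B6}
  B8: | IN={a@B0, a@B2, b@B3, c@B7, d@B6, e@B7, f@B6} | OUT={a@B0, a@B2, b@B3, c@B7, d@B6, e@B8, f@B6}
  B9: | IN={a@B0, a@B2, b@B3, c@B7, d@B6, e@B8, f@B6} | OUT={a@B0, a@B2, b@B3, c@B7, d@B6, e@B8, f@B6}

Merge at B0 (entry node, so the boundary value {} is joined with the incoming edge(s)): IN[B0] = {} ⊔ OUT[B2] = {a@B2, f@B1}
Applying B0's transfer function to that IN value gives OUT[B0] (row B0 above).

Answer: {a@B0, f@B1}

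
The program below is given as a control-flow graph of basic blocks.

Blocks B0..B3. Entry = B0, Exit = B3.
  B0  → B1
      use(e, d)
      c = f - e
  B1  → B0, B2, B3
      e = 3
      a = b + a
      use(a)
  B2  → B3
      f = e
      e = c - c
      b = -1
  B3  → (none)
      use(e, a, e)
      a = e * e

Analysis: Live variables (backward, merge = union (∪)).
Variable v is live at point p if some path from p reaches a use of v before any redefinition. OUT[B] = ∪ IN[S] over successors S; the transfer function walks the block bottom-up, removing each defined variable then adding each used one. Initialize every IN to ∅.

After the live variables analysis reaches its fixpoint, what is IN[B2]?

Fixpoint table:
  B0:  IN={a, b, d, e, f}  OUT={a, b, c, d, f}
  B1:  IN={a, b, c, d, f}  OUT={a, b, c, d, e, f}
  B2:  IN={a, c, e}  OUT={a, e}
  B3:  IN={a, e}  OUT={}

Merge at B2: OUT[B2] = IN[B3] = {a, e}
Applying B2's transfer function to that OUT value gives IN[B2] (row B2 above).

Answer: {a, c, e}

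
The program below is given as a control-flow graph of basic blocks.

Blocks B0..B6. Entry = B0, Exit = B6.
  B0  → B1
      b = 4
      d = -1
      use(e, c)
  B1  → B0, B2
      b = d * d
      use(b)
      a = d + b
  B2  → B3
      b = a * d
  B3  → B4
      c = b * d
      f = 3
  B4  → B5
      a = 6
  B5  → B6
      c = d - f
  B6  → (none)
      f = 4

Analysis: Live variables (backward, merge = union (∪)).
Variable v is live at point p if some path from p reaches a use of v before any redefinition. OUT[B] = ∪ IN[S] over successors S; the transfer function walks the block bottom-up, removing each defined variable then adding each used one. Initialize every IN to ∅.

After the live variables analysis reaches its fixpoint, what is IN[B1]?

Answer: {c, d, e}

Working:
Converged values:
  B0:   IN={c, e}   OUT={c, d, e}
  B1:   IN={c, d, e}   OUT={a, c, d, e}
  B2:   IN={a, d}   OUT={b, d}
  B3:   IN={b, d}   OUT={d, f}
  B4:   IN={d, f}   OUT={d, f}
  B5:   IN={d, f}   OUT={}
  B6:   IN={}   OUT={}

Merge at B1: OUT[B1] = IN[B0] ⊔ IN[B2] = {a, c, d, e}
Applying B1's transfer function to that OUT value gives IN[B1] (row B1 above).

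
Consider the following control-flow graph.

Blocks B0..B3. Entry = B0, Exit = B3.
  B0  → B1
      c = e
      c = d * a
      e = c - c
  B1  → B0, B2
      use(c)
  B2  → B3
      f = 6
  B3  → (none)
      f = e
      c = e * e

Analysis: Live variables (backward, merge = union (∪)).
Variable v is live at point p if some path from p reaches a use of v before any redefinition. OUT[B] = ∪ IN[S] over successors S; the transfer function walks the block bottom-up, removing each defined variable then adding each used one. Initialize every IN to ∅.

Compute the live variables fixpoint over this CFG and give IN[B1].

Per-block solution:
  B0: | IN={a, d, e} | OUT={a, c, d, e}
  B1: | IN={a, c, d, e} | OUT={a, d, e}
  B2: | IN={e} | OUT={e}
  B3: | IN={e} | OUT={}

Merge at B1: OUT[B1] = IN[B0] ⊔ IN[B2] = {a, d, e}
Applying B1's transfer function to that OUT value gives IN[B1] (row B1 above).

Answer: {a, c, d, e}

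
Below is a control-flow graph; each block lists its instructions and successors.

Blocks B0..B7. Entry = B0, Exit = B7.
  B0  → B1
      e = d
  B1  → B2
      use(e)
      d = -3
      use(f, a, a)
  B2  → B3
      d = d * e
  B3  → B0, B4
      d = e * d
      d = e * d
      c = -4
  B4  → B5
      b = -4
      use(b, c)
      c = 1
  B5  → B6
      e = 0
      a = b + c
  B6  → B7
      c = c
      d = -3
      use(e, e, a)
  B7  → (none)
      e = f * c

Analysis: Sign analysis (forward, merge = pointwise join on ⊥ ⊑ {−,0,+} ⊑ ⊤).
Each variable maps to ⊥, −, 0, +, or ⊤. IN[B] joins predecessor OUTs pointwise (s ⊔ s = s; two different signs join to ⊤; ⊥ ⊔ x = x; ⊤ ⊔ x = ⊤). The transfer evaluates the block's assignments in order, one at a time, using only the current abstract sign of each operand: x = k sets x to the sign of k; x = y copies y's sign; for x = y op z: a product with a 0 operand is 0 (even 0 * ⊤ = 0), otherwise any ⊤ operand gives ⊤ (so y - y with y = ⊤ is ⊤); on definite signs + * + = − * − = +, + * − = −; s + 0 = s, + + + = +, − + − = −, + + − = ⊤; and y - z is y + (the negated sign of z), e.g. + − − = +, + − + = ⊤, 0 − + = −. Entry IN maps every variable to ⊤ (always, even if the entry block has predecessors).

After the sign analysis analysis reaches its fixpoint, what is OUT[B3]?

Fixpoint table:
  B0:  IN=(all ⊤)  OUT=(all ⊤)
  B1:  IN=(all ⊤)  OUT={d:-; rest ⊤}
  B2:  IN={d:-; rest ⊤}  OUT=(all ⊤)
  B3:  IN=(all ⊤)  OUT={c:-; rest ⊤}
  B4:  IN={c:-; rest ⊤}  OUT={b:-, c:+; rest ⊤}
  B5:  IN={b:-, c:+; rest ⊤}  OUT={b:-, c:+, e:0; rest ⊤}
  B6:  IN={b:-, c:+, e:0; rest ⊤}  OUT={b:-, c:+, d:-, e:0; rest ⊤}
  B7:  IN={b:-, c:+, d:-, e:0; rest ⊤}  OUT={b:-, c:+, d:-; rest ⊤}

Merge at B3: IN[B3] = OUT[B2] = {a: ⊤, b: ⊤, c: ⊤, d: ⊤, e: ⊤, f: ⊤}
Applying B3's transfer function to that IN value gives OUT[B3] (row B3 above).

Answer: {a: ⊤, b: ⊤, c: -, d: ⊤, e: ⊤, f: ⊤}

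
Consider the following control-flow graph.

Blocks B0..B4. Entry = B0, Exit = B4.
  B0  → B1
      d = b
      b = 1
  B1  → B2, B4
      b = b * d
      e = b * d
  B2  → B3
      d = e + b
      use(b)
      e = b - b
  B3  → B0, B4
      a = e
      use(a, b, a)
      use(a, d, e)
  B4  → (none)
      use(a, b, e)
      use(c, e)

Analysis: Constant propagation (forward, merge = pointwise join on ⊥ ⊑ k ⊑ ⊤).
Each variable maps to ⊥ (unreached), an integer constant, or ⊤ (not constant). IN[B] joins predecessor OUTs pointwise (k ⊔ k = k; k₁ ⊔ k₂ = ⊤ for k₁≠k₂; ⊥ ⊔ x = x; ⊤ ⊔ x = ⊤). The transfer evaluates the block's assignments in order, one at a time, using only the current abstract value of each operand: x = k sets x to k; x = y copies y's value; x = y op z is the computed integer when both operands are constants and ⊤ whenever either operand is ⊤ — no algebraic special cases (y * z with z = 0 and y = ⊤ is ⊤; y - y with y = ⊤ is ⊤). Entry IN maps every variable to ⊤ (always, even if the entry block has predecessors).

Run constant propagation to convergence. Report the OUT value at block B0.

Converged values:
  B0:   IN=(all ⊤)   OUT={b:1; rest ⊤}
  B1:   IN={b:1; rest ⊤}   OUT=(all ⊤)
  B2:   IN=(all ⊤)   OUT=(all ⊤)
  B3:   IN=(all ⊤)   OUT=(all ⊤)
  B4:   IN=(all ⊤)   OUT=(all ⊤)

Merge at B0 (entry node, so the boundary value (all ⊤) is joined with the incoming edge(s)): IN[B0] = (all ⊤) ⊔ OUT[B3] = {a: ⊤, b: ⊤, c: ⊤, d: ⊤, e: ⊤, f: ⊤}
Applying B0's transfer function to that IN value gives OUT[B0] (row B0 above).

Answer: {a: ⊤, b: 1, c: ⊤, d: ⊤, e: ⊤, f: ⊤}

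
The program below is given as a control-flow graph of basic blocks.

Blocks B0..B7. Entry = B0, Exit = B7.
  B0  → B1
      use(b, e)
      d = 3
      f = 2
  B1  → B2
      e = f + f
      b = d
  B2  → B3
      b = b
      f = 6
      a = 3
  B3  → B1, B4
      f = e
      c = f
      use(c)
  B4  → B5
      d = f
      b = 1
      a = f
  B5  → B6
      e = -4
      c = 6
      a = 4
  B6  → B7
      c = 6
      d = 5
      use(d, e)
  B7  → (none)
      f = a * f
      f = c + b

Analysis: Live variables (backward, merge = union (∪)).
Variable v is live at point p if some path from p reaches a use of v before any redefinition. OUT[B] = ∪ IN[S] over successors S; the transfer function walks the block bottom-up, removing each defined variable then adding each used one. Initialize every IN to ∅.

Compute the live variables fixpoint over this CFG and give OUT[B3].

Answer: {d, f}

Working:
Fixpoint table:
  B0:  IN={b, e}  OUT={d, f}
  B1:  IN={d, f}  OUT={b, d, e}
  B2:  IN={b, d, e}  OUT={d, e}
  B3:  IN={d, e}  OUT={d, f}
  B4:  IN={f}  OUT={b, f}
  B5:  IN={b, f}  OUT={a, b, e, f}
  B6:  IN={a, b, e, f}  OUT={a, b, c, f}
  B7:  IN={a, b, c, f}  OUT={}

Merge at B3: OUT[B3] = IN[B1] ⊔ IN[B4] = {d, f}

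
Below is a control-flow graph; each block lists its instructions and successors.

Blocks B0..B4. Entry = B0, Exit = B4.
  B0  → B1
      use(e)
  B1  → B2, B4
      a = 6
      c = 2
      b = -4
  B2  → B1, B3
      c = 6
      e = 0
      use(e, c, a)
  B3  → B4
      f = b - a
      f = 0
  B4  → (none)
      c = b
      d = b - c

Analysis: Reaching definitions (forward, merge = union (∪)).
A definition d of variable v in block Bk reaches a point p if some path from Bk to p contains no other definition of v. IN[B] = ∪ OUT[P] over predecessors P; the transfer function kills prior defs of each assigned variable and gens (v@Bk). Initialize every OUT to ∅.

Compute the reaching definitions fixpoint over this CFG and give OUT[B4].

Answer: {a@B1, b@B1, c@B4, d@B4, e@B2, f@B3}

Derivation:
Fixpoint table:
  B0:   IN={}   OUT={}
  B1:   IN={a@B1, b@B1, c@B2, e@B2}   OUT={a@B1, b@B1, c@B1, e@B2}
  B2:   IN={a@B1, b@B1, c@B1, e@B2}   OUT={a@B1, b@B1, c@B2, e@B2}
  B3:   IN={a@B1, b@B1, c@B2, e@B2}   OUT={a@B1, b@B1, c@B2, e@B2, f@B3}
  B4:   IN={a@B1, b@B1, c@B1, c@B2, e@B2, f@B3}   OUT={a@B1, b@B1, c@B4, d@B4, e@B2, f@B3}

Merge at B4: IN[B4] = OUT[B1] ⊔ OUT[B3] = {a@B1, b@B1, c@B1, c@B2, e@B2, f@B3}
Applying B4's transfer function to that IN value gives OUT[B4] (row B4 above).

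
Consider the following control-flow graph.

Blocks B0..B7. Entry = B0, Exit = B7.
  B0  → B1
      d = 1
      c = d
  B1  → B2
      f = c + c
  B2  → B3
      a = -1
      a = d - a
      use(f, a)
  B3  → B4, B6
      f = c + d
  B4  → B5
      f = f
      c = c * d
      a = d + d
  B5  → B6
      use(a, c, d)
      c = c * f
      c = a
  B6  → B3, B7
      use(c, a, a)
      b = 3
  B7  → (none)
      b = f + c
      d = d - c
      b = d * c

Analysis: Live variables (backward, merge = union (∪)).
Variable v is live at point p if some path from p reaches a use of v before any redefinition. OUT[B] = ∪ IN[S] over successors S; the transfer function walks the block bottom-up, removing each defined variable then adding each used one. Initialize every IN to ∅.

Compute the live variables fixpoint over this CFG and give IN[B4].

Answer: {c, d, f}

Trace:
Converged values:
  B0:  IN={}  OUT={c, d}
  B1:  IN={c, d}  OUT={c, d, f}
  B2:  IN={c, d, f}  OUT={a, c, d}
  B3:  IN={a, c, d}  OUT={a, c, d, f}
  B4:  IN={c, d, f}  OUT={a, c, d, f}
  B5:  IN={a, c, d, f}  OUT={a, c, d, f}
  B6:  IN={a, c, d, f}  OUT={a, c, d, f}
  B7:  IN={c, d, f}  OUT={}

Merge at B4: OUT[B4] = IN[B5] = {a, c, d, f}
Applying B4's transfer function to that OUT value gives IN[B4] (row B4 above).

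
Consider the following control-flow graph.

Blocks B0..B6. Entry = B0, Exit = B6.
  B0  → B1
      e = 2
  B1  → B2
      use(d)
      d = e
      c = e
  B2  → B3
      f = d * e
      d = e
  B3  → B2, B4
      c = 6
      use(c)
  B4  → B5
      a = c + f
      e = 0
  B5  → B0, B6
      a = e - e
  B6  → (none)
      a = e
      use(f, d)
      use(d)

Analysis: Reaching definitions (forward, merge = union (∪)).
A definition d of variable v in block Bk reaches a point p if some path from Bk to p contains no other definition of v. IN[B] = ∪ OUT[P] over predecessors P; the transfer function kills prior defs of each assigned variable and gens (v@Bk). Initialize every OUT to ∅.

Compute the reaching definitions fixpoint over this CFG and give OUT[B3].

Answer: {a@B5, c@B3, d@B2, e@B0, f@B2}

Working:
Fixpoint table:
  B0: | IN={a@B5, c@B3, d@B2, e@B4, f@B2} | OUT={a@B5, c@B3, d@B2, e@B0, f@B2}
  B1: | IN={a@B5, c@B3, d@B2, e@B0, f@B2} | OUT={a@B5, c@B1, d@B1, e@B0, f@B2}
  B2: | IN={a@B5, c@B1, c@B3, d@B1, d@B2, e@B0, f@B2} | OUT={a@B5, c@B1, c@B3, d@B2, e@B0, f@B2}
  B3: | IN={a@B5, c@B1, c@B3, d@B2, e@B0, f@B2} | OUT={a@B5, c@B3, d@B2, e@B0, f@B2}
  B4: | IN={a@B5, c@B3, d@B2, e@B0, f@B2} | OUT={a@B4, c@B3, d@B2, e@B4, f@B2}
  B5: | IN={a@B4, c@B3, d@B2, e@B4, f@B2} | OUT={a@B5, c@B3, d@B2, e@B4, f@B2}
  B6: | IN={a@B5, c@B3, d@B2, e@B4, f@B2} | OUT={a@B6, c@B3, d@B2, e@B4, f@B2}

Merge at B3: IN[B3] = OUT[B2] = {a@B5, c@B1, c@B3, d@B2, e@B0, f@B2}
Applying B3's transfer function to that IN value gives OUT[B3] (row B3 above).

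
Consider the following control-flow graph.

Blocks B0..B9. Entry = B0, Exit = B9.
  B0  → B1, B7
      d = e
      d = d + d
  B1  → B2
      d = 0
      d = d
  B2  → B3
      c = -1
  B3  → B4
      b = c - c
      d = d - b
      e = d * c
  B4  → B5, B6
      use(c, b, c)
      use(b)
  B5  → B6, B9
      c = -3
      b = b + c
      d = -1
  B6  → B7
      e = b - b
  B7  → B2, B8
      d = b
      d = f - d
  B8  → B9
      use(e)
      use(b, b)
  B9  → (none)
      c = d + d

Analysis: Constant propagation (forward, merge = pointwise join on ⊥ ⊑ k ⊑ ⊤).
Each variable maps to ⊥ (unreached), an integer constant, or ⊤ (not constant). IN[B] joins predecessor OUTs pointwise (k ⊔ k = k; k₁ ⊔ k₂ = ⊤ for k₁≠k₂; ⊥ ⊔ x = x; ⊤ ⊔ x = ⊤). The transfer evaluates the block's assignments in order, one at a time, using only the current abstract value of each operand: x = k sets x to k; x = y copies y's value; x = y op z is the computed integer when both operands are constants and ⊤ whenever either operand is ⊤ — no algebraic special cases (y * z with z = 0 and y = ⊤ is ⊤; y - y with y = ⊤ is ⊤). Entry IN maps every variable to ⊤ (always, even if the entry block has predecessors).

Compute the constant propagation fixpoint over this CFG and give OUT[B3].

Answer: {a: ⊤, b: 0, c: -1, d: ⊤, e: ⊤, f: ⊤}

Derivation:
Converged values:
  B0:   IN=(all ⊤)   OUT=(all ⊤)
  B1:   IN=(all ⊤)   OUT={d:0; rest ⊤}
  B2:   IN=(all ⊤)   OUT={c:-1; rest ⊤}
  B3:   IN={c:-1; rest ⊤}   OUT={b:0, c:-1; rest ⊤}
  B4:   IN={b:0, c:-1; rest ⊤}   OUT={b:0, c:-1; rest ⊤}
  B5:   IN={b:0, c:-1; rest ⊤}   OUT={b:-3, c:-3, d:-1; rest ⊤}
  B6:   IN=(all ⊤)   OUT=(all ⊤)
  B7:   IN=(all ⊤)   OUT=(all ⊤)
  B8:   IN=(all ⊤)   OUT=(all ⊤)
  B9:   IN=(all ⊤)   OUT=(all ⊤)

Merge at B3: IN[B3] = OUT[B2] = {a: ⊤, b: ⊤, c: -1, d: ⊤, e: ⊤, f: ⊤}
Applying B3's transfer function to that IN value gives OUT[B3] (row B3 above).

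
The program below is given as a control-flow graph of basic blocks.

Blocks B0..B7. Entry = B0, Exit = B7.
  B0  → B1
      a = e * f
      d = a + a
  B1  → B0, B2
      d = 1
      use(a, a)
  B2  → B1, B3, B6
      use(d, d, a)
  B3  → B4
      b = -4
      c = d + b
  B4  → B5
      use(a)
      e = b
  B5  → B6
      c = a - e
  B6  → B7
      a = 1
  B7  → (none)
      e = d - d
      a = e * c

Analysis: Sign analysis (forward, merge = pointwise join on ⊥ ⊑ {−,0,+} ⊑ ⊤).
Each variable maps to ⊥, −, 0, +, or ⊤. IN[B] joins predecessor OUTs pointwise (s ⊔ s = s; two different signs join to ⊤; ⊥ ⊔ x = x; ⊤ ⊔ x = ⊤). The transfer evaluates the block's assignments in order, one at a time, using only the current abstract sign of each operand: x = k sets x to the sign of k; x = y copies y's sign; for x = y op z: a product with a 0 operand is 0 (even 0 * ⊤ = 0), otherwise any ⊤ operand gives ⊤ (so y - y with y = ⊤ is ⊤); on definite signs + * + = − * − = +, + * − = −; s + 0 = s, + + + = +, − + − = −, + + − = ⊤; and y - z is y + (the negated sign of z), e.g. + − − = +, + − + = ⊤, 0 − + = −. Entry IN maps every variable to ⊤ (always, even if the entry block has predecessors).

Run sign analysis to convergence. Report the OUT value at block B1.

Converged values:
  B0:  IN=(all ⊤)  OUT=(all ⊤)
  B1:  IN=(all ⊤)  OUT={d:+; rest ⊤}
  B2:  IN={d:+; rest ⊤}  OUT={d:+; rest ⊤}
  B3:  IN={d:+; rest ⊤}  OUT={b:-, d:+; rest ⊤}
  B4:  IN={b:-, d:+; rest ⊤}  OUT={b:-, d:+, e:-; rest ⊤}
  B5:  IN={b:-, d:+, e:-; rest ⊤}  OUT={b:-, d:+, e:-; rest ⊤}
  B6:  IN={d:+; rest ⊤}  OUT={a:+, d:+; rest ⊤}
  B7:  IN={a:+, d:+; rest ⊤}  OUT={d:+; rest ⊤}

Merge at B1: IN[B1] = OUT[B0] ⊔ OUT[B2] = {a: ⊤, b: ⊤, c: ⊤, d: ⊤, e: ⊤, f: ⊤}
Applying B1's transfer function to that IN value gives OUT[B1] (row B1 above).

Answer: {a: ⊤, b: ⊤, c: ⊤, d: +, e: ⊤, f: ⊤}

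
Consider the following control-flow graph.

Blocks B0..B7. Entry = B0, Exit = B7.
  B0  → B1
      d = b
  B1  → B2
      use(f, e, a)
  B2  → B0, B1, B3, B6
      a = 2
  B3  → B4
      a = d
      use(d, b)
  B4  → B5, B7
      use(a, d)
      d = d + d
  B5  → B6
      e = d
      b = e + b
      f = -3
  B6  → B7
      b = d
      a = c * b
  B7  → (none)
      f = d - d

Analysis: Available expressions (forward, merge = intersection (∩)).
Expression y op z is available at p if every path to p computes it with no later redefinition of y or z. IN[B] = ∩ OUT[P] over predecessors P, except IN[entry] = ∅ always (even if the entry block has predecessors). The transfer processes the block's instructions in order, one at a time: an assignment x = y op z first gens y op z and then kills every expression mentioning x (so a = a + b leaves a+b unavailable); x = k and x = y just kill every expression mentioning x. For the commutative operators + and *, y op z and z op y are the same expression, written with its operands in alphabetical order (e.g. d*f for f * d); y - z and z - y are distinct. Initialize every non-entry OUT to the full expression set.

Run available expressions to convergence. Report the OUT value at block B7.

Converged values:
  B0:   IN={}   OUT={}
  B1:   IN={}   OUT={}
  B2:   IN={}   OUT={}
  B3:   IN={}   OUT={}
  B4:   IN={}   OUT={}
  B5:   IN={}   OUT={}
  B6:   IN={}   OUT={b*c}
  B7:   IN={}   OUT={d-d}

Merge at B7: IN[B7] = OUT[B4] ∩ OUT[B6] = {}
Applying B7's transfer function to that IN value gives OUT[B7] (row B7 above).

Answer: {d-d}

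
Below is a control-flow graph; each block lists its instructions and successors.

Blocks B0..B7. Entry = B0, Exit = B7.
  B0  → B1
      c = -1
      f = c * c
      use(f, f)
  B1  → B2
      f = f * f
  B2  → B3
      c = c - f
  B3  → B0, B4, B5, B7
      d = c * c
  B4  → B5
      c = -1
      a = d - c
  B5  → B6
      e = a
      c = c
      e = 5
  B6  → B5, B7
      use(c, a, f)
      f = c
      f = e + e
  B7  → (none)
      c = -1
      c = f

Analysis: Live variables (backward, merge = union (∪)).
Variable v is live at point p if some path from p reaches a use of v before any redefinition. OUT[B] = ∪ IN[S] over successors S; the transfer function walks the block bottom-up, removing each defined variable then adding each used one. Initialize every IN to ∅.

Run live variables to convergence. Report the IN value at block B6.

Fixpoint table:
  B0:  IN={a}  OUT={a, c, f}
  B1:  IN={a, c, f}  OUT={a, c, f}
  B2:  IN={a, c, f}  OUT={a, c, f}
  B3:  IN={a, c, f}  OUT={a, c, d, f}
  B4:  IN={d, f}  OUT={a, c, f}
  B5:  IN={a, c, f}  OUT={a, c, e, f}
  B6:  IN={a, c, e, f}  OUT={a, c, f}
  B7:  IN={f}  OUT={}

Merge at B6: OUT[B6] = IN[B5] ⊔ IN[B7] = {a, c, f}
Applying B6's transfer function to that OUT value gives IN[B6] (row B6 above).

Answer: {a, c, e, f}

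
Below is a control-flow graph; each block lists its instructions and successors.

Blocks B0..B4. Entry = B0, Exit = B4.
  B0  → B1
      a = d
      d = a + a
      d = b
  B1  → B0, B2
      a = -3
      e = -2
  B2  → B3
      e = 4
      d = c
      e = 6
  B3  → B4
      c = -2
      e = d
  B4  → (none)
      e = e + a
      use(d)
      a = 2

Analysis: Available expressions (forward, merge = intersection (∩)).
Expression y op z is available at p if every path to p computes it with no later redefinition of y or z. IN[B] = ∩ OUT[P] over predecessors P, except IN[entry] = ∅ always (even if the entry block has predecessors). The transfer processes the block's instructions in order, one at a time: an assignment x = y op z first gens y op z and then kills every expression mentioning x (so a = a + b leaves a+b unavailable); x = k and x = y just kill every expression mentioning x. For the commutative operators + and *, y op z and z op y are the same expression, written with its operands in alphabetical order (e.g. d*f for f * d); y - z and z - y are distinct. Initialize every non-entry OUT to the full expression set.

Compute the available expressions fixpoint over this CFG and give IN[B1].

Answer: {a+a}

Derivation:
Per-block solution:
  B0:   IN={}   OUT={a+a}
  B1:   IN={a+a}   OUT={}
  B2:   IN={}   OUT={}
  B3:   IN={}   OUT={}
  B4:   IN={}   OUT={}

Merge at B1: IN[B1] = OUT[B0] = {a+a}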